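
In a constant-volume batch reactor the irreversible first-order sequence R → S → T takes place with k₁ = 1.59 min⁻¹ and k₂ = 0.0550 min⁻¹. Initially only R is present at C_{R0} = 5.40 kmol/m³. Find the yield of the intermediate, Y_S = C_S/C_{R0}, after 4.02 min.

Solving the coupled first-order balances gives C_S(t) = [k₁/(k₂−k₁)]·C_{R0}·(e^(−k₁t) − e^(−k₂t)).
e^(−k₁t) = e^(−1.59×4.02) = e^(−6.392) = 0.001675; e^(−k₂t) = e^(−0.2211) = 0.8016.
C_S = 1.59×5.40/(0.0550−1.59) × (0.001675−0.8016) = (-5.593)×(-0.8000) = 4.475 kmol/m³.
Y_S = C_S/C_{R0} = 4.475/5.40 = 0.829.

0.829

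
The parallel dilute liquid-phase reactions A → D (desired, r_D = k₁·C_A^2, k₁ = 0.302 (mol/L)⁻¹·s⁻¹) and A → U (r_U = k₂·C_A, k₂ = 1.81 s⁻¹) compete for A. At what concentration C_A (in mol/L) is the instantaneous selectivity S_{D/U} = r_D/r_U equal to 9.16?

54.9 mol/L

S_{D/U} = (k₁/k₂)·C_A ⇒ C_A = S·k₂/k₁.
= 9.16×1.81/0.302 = 54.9 mol/L.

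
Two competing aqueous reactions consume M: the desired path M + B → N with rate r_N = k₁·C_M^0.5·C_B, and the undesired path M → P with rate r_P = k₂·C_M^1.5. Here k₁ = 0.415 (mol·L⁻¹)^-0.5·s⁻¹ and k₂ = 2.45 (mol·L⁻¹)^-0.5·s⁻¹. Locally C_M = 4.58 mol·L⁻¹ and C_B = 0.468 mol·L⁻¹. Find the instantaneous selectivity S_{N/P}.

S_{N/P} = r_N/r_P = (k₁·C_M^0.5·C_B)/(k₂·C_M^1.5) = (k₁/k₂)·C_M⁻¹·C_B.
= (0.415×4.580^0.5×0.4680) / (2.45×4.580^1.5) = 0.4156/24.01 = 0.0173.

0.0173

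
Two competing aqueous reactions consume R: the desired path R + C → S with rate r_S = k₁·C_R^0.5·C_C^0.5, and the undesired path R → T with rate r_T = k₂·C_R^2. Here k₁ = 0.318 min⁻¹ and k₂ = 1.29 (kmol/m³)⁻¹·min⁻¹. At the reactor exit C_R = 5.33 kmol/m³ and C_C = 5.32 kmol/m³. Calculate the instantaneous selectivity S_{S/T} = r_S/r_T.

S_{S/T} = r_S/r_T = (k₁·C_R^0.5·C_C^0.5)/(k₂·C_R^2) = (k₁/k₂)·C_R^-1.5·C_C^0.5.
= (0.318×5.330^0.5×5.320^0.5) / (1.29×5.330^2) = 1.693/36.65 = 0.0462.

0.0462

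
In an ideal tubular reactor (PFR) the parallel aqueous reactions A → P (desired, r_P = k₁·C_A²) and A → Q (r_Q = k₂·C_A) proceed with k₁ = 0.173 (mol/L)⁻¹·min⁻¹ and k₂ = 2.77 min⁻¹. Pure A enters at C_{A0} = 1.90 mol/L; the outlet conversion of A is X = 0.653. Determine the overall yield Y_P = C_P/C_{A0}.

C_A = C_{A0}(1−X) = 0.6593 mol/L.
Along a PFR/batch, dC_Q/dC_A = −r_Q/(r_P+r_Q) = −k₂/(k₂+k₁·C_A).
Integrating from C_{A0} to C_A: C_Q = (2.77/0.173)·ln[(2.77+0.173·1.90)/(2.77+0.173·0.659)] = 16.01·ln(3.099/2.884) = 1.149 mol/L.
Then C_P = (C_{A0}−C_A) − C_Q = 1.241 − 1.149 = 0.09133 mol/L.
Y_P = C_P/C_{A0} = 0.09133/1.90 = 0.0481.

0.0481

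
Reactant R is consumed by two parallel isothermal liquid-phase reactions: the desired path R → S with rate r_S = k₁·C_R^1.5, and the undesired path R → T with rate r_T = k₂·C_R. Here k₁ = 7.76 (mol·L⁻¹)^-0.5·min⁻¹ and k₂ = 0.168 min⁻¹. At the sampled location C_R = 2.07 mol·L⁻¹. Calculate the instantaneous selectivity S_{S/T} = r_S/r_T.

66.5

S_{S/T} = r_S/r_T = (k₁·C_R^1.5)/(k₂·C_R) = (k₁/k₂)·C_R^0.5.
= (7.76×2.070^1.5) / (0.168×2.070) = 23.11/0.3478 = 66.5.
Since the desired path is higher order in R, keeping C_R high (PFR or concentrated feed) favours S.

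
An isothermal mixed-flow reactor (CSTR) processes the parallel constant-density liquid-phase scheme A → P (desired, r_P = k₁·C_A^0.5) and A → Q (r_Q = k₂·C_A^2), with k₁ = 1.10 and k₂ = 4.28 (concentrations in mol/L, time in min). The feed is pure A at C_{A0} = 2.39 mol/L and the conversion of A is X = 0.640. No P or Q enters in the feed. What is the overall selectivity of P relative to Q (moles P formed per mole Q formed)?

0.322

Exit C_A = C_{A0}(1−X) = 2.39×0.360 = 0.8604 mol/L.
In a CSTR the entire volume is at exit conditions, so r_P = 1.10×0.8604^0.5 = 1.020 and r_Q = 4.28×0.8604^2 = 3.168.
Overall selectivity = C_P/C_Q = r_Pτ/(r_Qτ) = r_P/r_Q = 0.322.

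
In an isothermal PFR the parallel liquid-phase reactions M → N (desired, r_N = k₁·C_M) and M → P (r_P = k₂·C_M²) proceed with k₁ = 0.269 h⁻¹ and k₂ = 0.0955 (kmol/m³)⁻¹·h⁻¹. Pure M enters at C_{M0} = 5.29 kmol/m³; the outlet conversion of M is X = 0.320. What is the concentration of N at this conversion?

C_M = C_{M0}(1−X) = 3.597 kmol/m³.
Along a PFR/batch, dC_N/dC_M = −r_N/(r_N+r_P) = −k₁/(k₁+k₂·C_M).
Integrating from C_{M0} to C_M: C_N = (0.269/0.0955)·ln[(0.269+0.0955·5.29)/(0.269+0.0955·3.60)] = 2.817·ln(0.7742/0.6125) = 0.6597 kmol/m³.

0.660 kmol/m³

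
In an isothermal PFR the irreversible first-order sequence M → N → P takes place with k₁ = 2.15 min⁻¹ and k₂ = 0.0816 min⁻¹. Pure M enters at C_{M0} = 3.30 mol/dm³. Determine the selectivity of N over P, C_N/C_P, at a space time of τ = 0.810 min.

For first-order series with pure M initially, C_N(τ) = k₁C_{M0}/(k₂−k₁)·(e^(−k₁τ) − e^(−k₂τ)).
e^(−k₁τ) = e^(−2.15×0.810) = e^(−1.742) = 0.1753; e^(−k₂τ) = e^(−0.06610) = 0.9360.
C_N = 2.15×3.30/(0.0816−2.15) × (0.1753−0.9360) = (-3.430)×(-0.7608) = 2.610 mol/dm³.
C_M = C_{M0}e^(−k₁τ) = 0.5783 mol/dm³, so C_P = C_{M0}−C_M−C_N = 0.1120 mol/dm³; C_N/C_P = 23.3.

23.3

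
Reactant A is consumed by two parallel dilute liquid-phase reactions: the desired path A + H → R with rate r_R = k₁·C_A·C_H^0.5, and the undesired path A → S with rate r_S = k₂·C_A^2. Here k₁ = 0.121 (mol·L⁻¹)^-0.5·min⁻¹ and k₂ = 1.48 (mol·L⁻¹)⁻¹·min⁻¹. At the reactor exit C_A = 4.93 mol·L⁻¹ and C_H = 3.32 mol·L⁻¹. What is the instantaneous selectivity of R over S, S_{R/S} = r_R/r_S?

0.0302

S_{R/S} = r_R/r_S = (k₁·C_A·C_H^0.5)/(k₂·C_A^2) = (k₁/k₂)·C_A⁻¹·C_H^0.5.
= (0.121×4.930×3.320^0.5) / (1.48×4.930^2) = 1.087/35.97 = 0.0302.
The undesired path is higher order in A, so low C_A (CSTR or dilute feed) favours R.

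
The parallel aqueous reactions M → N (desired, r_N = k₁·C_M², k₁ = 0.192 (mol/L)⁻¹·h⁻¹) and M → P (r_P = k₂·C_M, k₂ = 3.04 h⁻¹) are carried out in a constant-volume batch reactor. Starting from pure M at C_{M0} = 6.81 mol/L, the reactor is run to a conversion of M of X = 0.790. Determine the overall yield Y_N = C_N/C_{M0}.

0.159

C_M = C_{M0}(1−X) = 1.430 mol/L.
Along a PFR/batch, dC_P/dC_M = −r_P/(r_N+r_P) = −k₂/(k₂+k₁·C_M).
Integrating from C_{M0} to C_M: C_P = (3.04/0.192)·ln[(3.04+0.192·6.81)/(3.04+0.192·1.43)] = 15.83·ln(4.348/3.315) = 4.295 mol/L.
Then C_N = (C_{M0}−C_M) − C_P = 5.380 − 4.295 = 1.085 mol/L.
Y_N = C_N/C_{M0} = 1.085/6.81 = 0.159.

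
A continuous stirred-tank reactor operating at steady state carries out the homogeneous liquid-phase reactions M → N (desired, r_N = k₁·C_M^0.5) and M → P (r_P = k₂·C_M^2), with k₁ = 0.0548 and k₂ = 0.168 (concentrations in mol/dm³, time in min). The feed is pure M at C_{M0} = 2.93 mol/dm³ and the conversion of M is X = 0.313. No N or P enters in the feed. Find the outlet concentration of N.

0.0940 mol/dm³

Exit C_M = C_{M0}(1−X) = 2.93×0.687 = 2.013 mol/dm³.
A CSTR operates uniformly at the exit composition, giving r_N = 0.07775 and r_P = 0.6807 (each k·C_M^n at C_M = 2.013).
Fraction of consumed M going to N: r_N/(r_N+r_P) = 0.1025.
C_N = 0.1025·C_{M0}·X = 0.1025×2.93×0.313 = 0.0940 mol/dm³.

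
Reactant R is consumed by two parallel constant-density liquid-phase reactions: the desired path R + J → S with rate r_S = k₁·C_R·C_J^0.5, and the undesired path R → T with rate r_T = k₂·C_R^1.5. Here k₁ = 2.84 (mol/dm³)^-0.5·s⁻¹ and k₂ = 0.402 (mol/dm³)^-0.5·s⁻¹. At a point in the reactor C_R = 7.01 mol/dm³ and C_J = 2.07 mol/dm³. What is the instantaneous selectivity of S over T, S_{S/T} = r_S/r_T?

3.84

S_{S/T} = r_S/r_T = (k₁·C_R·C_J^0.5)/(k₂·C_R^1.5) = (k₁/k₂)·C_R^-0.5·C_J^0.5.
= (2.84×7.010×2.070^0.5) / (0.402×7.010^1.5) = 28.64/7.461 = 3.84.
The undesired path is higher order in R, so low C_R (CSTR or dilute feed) favours S.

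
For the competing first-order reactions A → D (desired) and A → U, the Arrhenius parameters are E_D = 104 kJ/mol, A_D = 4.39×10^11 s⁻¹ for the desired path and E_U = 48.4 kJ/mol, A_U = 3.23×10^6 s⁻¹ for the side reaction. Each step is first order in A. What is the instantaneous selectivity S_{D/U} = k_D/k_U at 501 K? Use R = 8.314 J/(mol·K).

With equal orders, S_{D/U} = k_D/k_U = (A_D/A_U)·exp[(E_U−E_D)/(RT)].
(E_U−E_D)/(RT) = (48.4−104)×10³/(8.314×501) = -55600/4165 = -13.35.
k_D/k_U = (4.39×10^11/3.23×10^6)·exp(-13.35) = 1.359×10^5 × 1.595×10^-6 = 0.217.
Since E_D > E_U, raising the temperature improves selectivity toward D.

0.217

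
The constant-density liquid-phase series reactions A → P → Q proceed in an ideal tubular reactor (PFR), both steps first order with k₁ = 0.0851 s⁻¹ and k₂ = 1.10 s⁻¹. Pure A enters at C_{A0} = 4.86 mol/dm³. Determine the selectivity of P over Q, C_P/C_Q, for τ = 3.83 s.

The intermediate concentration in a first-order A→B→C sequence is C_P = k₁C_{A0}(e^(−k₁τ) − e^(−k₂τ))/(k₂−k₁).
e^(−k₁τ) = e^(−0.0851×3.83) = e^(−0.3259) = 0.7219; e^(−k₂τ) = e^(−4.213) = 0.01480.
C_P = 0.0851×4.86/(1.10−0.0851) × (0.7219−0.01480) = 0.4075×0.7071 = 0.2881 mol/dm³.
C_A = C_{A0}e^(−k₁τ) = 3.508 mol/dm³, so C_Q = C_{A0}−C_A−C_P = 1.064 mol/dm³; C_P/C_Q = 0.271.

0.271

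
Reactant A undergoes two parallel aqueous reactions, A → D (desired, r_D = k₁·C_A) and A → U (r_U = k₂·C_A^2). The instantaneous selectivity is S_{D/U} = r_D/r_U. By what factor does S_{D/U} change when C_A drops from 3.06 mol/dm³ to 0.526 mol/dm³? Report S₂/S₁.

5.82

S_{D/U} = (k₁/k₂)·C_A⁻¹, so S₂/S₁ = (C_{A,2}/C_{A,1})⁻¹.
= 3.06/0.526 = 5.82.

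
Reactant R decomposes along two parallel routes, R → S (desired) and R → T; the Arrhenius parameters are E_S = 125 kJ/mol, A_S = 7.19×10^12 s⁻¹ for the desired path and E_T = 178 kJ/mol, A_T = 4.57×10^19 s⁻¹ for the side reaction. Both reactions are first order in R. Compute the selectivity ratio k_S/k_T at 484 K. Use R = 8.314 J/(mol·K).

0.0826

k_S/k_T = (A_S/A_T)·exp[−(E_S−E_T)/(RT)] = (A_S/A_T)·exp[(E_T−E_S)/(RT)].
(E_T−E_S)/(RT) = (178−125)×10³/(8.314×484) = 53000/4024 = 13.17.
k_S/k_T = (7.19×10^12/4.57×10^19)·exp(13.17) = 1.573×10^-7 × 5.249×10^5 = 0.0826.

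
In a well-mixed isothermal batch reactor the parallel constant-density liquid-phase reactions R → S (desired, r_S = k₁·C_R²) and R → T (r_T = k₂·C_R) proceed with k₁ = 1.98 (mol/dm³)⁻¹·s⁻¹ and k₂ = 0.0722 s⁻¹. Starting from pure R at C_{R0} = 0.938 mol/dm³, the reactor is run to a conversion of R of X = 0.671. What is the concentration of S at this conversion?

0.592 mol/dm³

C_R = C_{R0}(1−X) = 0.3086 mol/dm³.
Along a PFR/batch, dC_T/dC_R = −r_T/(r_S+r_T) = −k₂/(k₂+k₁·C_R).
Integrating from C_{R0} to C_R: C_T = (0.0722/1.98)·ln[(0.0722+1.98·0.938)/(0.0722+1.98·0.309)] = 0.03646·ln(1.929/0.6832) = 0.03786 mol/dm³.
Then C_S = (C_{R0}−C_R) − C_T = 0.6294 − 0.03786 = 0.5915 mol/dm³.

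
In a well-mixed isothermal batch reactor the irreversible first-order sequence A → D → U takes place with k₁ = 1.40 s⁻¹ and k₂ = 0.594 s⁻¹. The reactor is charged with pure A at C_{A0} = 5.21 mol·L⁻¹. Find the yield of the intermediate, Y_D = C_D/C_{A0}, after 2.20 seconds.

Solving the coupled first-order balances gives C_D(t) = [k₁/(k₂−k₁)]·C_{A0}·(e^(−k₁t) − e^(−k₂t)).
e^(−k₁t) = e^(−1.40×2.20) = e^(−3.080) = 0.04596; e^(−k₂t) = e^(−1.307) = 0.2707.
C_D = 1.40×5.21/(0.594−1.40) × (0.04596−0.2707) = (-9.050)×(-0.2247) = 2.034 mol·L⁻¹.
Y_D = C_D/C_{A0} = 2.034/5.21 = 0.390.

0.390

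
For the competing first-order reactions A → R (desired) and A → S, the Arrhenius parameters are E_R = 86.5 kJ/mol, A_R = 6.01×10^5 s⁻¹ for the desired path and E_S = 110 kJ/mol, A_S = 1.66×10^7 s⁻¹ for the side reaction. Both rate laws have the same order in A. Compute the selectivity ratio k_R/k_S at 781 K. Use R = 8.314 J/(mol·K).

With equal orders, S_{R/S} = k_R/k_S = (A_R/A_S)·exp[(E_S−E_R)/(RT)].
(E_S−E_R)/(RT) = (110−86.5)×10³/(8.314×781) = 23500/6493 = 3.619.
k_R/k_S = (6.01×10^5/1.66×10^7)·exp(3.619) = 0.03620 × 37.31 = 1.35.
Since E_R < E_S, lowering the temperature improves selectivity toward R.

1.35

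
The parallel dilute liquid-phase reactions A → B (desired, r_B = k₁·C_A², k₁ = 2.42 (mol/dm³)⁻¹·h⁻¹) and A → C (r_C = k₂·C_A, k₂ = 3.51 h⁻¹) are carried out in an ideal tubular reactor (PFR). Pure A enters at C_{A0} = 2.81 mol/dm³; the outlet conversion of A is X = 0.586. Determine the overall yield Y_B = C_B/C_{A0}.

0.334

C_A = C_{A0}(1−X) = 1.163 mol/dm³.
Along a PFR/batch, dC_C/dC_A = −r_C/(r_B+r_C) = −k₂/(k₂+k₁·C_A).
Integrating from C_{A0} to C_A: C_C = (3.51/2.42)·ln[(3.51+2.42·2.81)/(3.51+2.42·1.16)] = 1.450·ln(10.31/6.325) = 0.7086 mol/dm³.
Then C_B = (C_{A0}−C_A) − C_C = 1.647 − 0.7086 = 0.9380 mol/dm³.
Y_B = C_B/C_{A0} = 0.9380/2.81 = 0.334.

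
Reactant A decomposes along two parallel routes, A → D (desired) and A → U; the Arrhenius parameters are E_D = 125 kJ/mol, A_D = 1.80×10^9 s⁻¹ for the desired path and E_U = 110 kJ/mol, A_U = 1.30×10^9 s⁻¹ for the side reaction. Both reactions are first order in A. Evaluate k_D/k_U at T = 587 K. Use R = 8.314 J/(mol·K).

With equal orders, S_{D/U} = k_D/k_U = (A_D/A_U)·exp[(E_U−E_D)/(RT)].
(E_U−E_D)/(RT) = (110−125)×10³/(8.314×587) = -15000/4880 = -3.074.
k_D/k_U = (1.80×10^9/1.30×10^9)·exp(-3.074) = 1.385 × 0.04626 = 0.0640.

0.0640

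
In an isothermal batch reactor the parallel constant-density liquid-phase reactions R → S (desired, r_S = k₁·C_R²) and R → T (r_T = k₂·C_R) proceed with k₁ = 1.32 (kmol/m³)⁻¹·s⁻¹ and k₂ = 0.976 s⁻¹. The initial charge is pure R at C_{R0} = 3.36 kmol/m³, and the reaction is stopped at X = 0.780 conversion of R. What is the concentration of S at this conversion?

C_R = C_{R0}(1−X) = 0.7392 kmol/m³.
Along a PFR/batch, dC_T/dC_R = −r_T/(r_S+r_T) = −k₂/(k₂+k₁·C_R).
Integrating from C_{R0} to C_R: C_T = (0.976/1.32)·ln[(0.976+1.32·3.36)/(0.976+1.32·0.739)] = 0.7394·ln(5.411/1.952) = 0.7540 kmol/m³.
Then C_S = (C_{R0}−C_R) − C_T = 2.621 − 0.7540 = 1.867 kmol/m³.

1.87 kmol/m³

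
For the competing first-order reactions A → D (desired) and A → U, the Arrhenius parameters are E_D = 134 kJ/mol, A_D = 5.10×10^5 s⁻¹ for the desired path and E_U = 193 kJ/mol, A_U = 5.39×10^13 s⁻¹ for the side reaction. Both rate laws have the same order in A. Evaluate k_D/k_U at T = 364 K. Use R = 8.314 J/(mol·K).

Since both paths have the same order in A, the concentration cancels and S_{D/U} = k_D/k_U = (A_D/A_U)·exp[(E_U−E_D)/(RT)].
(E_U−E_D)/(RT) = (193−134)×10³/(8.314×364) = 59000/3026 = 19.50.
k_D/k_U = (5.10×10^5/5.39×10^13)·exp(19.50) = 9.462×10^-9 × 2.930×10^8 = 2.77.

2.77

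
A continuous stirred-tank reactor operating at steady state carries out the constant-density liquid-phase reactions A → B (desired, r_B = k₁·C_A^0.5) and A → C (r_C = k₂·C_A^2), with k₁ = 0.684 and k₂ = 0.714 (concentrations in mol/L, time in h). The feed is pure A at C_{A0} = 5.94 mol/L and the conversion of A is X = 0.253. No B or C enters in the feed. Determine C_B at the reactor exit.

0.140 mol/L

Exit C_A = C_{A0}(1−X) = 5.94×0.747 = 4.437 mol/L.
In a CSTR the entire volume is at exit conditions, so r_B = 0.684×4.437^0.5 = 1.441 and r_C = 0.714×4.437^2 = 14.06.
Fraction of consumed A going to B: r_B/(r_B+r_C) = 0.09297.
C_B = 0.09297·C_{A0}·X = 0.09297×5.94×0.253 = 0.140 mol/L.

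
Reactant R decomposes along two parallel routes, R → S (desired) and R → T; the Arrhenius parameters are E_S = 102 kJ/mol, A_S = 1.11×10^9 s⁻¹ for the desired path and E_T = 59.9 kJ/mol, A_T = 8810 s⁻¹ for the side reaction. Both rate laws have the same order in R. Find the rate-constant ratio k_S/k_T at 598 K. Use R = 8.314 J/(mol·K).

With equal orders, S_{S/T} = k_S/k_T = (A_S/A_T)·exp[(E_T−E_S)/(RT)].
(E_T−E_S)/(RT) = (59.9−102)×10³/(8.314×598) = -42100/4972 = -8.468.
k_S/k_T = (1.11×10^9/8810)·exp(-8.468) = 1.260×10^5 × 2.101×10^-4 = 26.5.
Since E_S > E_T, raising the temperature improves selectivity toward S.

26.5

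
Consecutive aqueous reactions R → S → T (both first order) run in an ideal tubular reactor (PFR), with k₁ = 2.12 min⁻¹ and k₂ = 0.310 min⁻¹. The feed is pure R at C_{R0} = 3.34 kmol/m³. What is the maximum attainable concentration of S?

For a first-order series the maximum intermediate yield is C_{S,max}/C_{R0} = (k₁/k₂)^[k₂/(k₂−k₁)].
= (2.12/0.310)^(0.310/(0.310−2.12)) = (6.839)^(-0.1713) = 0.7194.
C_{S,max} = 0.7194×3.34 = 2.40 kmol/m³.

2.40 kmol/m³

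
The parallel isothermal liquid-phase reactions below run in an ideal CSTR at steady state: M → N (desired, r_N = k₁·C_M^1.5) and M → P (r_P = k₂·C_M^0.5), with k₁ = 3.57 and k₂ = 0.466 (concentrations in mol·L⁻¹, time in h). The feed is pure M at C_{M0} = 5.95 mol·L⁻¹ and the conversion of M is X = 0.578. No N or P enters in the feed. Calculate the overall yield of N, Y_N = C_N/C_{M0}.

0.549

Exit C_M = C_{M0}(1−X) = 5.95×0.422 = 2.511 mol·L⁻¹.
Rates in a CSTR are evaluated at the outlet concentration: r_N = 3.57×2.511^1.5 = 14.20, r_P = 0.466×2.511^0.5 = 0.7384.
Fraction of consumed M going to N: r_N/(r_N+r_P) = 0.9506.
C_N = 0.9506·C_{M0}·X = 0.9506×5.95×0.578 = 3.27 mol·L⁻¹; Y_N = C_N/C_{M0} = 0.549.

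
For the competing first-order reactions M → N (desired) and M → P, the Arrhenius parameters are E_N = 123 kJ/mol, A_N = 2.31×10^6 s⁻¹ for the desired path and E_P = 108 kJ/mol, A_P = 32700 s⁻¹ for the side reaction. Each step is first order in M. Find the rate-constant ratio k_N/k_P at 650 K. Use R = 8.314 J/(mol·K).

4.40

With equal orders, S_{N/P} = k_N/k_P = (A_N/A_P)·exp[(E_P−E_N)/(RT)].
(E_P−E_N)/(RT) = (108−123)×10³/(8.314×650) = -15000/5404 = -2.776.
k_N/k_P = (2.31×10^6/32700)·exp(-2.776) = 70.64 × 0.06231 = 4.40.
Since E_N > E_P, raising the temperature improves selectivity toward N.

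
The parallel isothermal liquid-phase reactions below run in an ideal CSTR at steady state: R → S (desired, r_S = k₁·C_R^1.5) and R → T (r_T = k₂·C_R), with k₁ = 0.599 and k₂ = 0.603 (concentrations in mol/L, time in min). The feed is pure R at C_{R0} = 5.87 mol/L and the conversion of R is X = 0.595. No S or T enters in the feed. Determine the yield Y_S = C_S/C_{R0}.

Exit C_R = C_{R0}(1−X) = 5.87×0.405 = 2.377 mol/L.
In a CSTR the entire volume is at exit conditions, so r_S = 0.599×2.377^1.5 = 2.196 and r_T = 0.603×2.377 = 1.434.
Fraction of consumed R going to S: r_S/(r_S+r_T) = 0.6050.
C_S = 0.6050·C_{R0}·X = 0.6050×5.87×0.595 = 2.11 mol/L; Y_S = C_S/C_{R0} = 0.360.

0.360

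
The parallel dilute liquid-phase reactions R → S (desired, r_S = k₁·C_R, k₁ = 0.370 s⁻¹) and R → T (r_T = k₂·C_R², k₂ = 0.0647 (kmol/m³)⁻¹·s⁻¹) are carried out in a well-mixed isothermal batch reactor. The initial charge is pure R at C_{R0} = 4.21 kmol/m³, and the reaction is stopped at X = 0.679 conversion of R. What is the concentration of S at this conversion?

C_R = C_{R0}(1−X) = 1.351 kmol/m³.
Along a PFR/batch, dC_S/dC_R = −r_S/(r_S+r_T) = −k₁/(k₁+k₂·C_R).
Integrating from C_{R0} to C_R: C_S = (0.370/0.0647)·ln[(0.370+0.0647·4.21)/(0.370+0.0647·1.35)] = 5.719·ln(0.6424/0.4574) = 1.942 kmol/m³.

1.94 kmol/m³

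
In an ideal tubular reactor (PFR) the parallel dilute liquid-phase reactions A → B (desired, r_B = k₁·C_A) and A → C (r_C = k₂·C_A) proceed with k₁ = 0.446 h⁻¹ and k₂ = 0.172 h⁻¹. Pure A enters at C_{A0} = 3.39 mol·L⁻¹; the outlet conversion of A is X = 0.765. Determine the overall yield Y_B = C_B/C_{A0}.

0.552

C_A = C_{A0}(1−X) = 0.7966 mol·L⁻¹.
Both paths are first order in A, so the instantaneous fraction to B is constant: dC_B/d(−C_A) = k₁/(k₁+k₂) = 0.7217.
C_B = 0.7217·(C_{A0}−C_A) = 0.7217×2.593 = 1.87 mol·L⁻¹.
Y_B = C_B/C_{A0} = 1.872/3.39 = 0.552.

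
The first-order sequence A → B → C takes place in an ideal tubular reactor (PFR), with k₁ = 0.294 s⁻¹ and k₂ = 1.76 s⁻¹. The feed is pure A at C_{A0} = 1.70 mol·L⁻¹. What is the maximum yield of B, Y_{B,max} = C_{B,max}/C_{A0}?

0.117

At the optimum, C_{B,max}/C_{A0} = (k₁/k₂)^[k₂/(k₂−k₁)].
= (0.294/1.76)^(1.76/(1.76−0.294)) = (0.1670)^(1.201) = 0.1167.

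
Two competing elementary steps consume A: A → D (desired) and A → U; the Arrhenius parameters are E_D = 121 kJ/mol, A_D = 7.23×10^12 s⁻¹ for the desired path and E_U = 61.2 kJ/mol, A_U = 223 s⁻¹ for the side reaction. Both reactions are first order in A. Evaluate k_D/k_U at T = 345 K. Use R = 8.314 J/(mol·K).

28.6

Since both paths have the same order in A, the concentration cancels and S_{D/U} = k_D/k_U = (A_D/A_U)·exp[(E_U−E_D)/(RT)].
(E_U−E_D)/(RT) = (61.2−121)×10³/(8.314×345) = -59800/2868 = -20.85.
k_D/k_U = (7.23×10^12/223)·exp(-20.85) = 3.242×10^10 × 8.824×10^-10 = 28.6.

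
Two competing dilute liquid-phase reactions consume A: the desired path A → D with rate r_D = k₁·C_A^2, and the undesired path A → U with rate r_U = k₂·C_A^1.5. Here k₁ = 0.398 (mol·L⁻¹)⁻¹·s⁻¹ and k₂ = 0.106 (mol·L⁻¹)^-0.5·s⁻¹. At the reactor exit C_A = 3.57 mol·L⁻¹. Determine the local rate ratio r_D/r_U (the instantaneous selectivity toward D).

S_{D/U} = r_D/r_U = (k₁·C_A^2)/(k₂·C_A^1.5) = (k₁/k₂)·C_A^0.5.
= (0.398×3.570^2) / (0.106×3.570^1.5) = 5.072/0.7150 = 7.09.

7.09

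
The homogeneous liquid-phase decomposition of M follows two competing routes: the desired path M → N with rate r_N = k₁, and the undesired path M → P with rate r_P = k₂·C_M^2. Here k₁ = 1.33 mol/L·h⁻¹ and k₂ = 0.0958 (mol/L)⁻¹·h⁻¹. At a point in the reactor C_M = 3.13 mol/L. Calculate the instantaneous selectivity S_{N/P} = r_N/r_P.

S_{N/P} = r_N/r_P = (k₁)/(k₂·C_M^2) = (k₁/k₂)·C_M^-2.
= (1.33) / (0.0958×3.130^2) = 1.330/0.9385 = 1.42.
The undesired path is higher order in M, so low C_M (CSTR or dilute feed) favours N.

1.42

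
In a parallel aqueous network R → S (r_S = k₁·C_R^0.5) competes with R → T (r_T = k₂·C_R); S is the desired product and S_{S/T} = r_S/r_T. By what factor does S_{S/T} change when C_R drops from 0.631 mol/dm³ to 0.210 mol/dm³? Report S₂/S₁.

1.73

S_{S/T} = (k₁/k₂)·C_R^-0.5, so S₂/S₁ = (C_{R,2}/C_{R,1})^-0.5.
= (0.210/0.631)^(-0.5) = (0.3328)^(-0.5) = 1.73.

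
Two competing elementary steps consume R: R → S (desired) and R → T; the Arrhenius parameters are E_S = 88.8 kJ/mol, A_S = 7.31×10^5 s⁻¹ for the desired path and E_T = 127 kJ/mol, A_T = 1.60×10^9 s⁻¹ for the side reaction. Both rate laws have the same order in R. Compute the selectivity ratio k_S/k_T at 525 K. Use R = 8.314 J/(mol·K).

Since both paths have the same order in R, the concentration cancels and S_{S/T} = k_S/k_T = (A_S/A_T)·exp[(E_T−E_S)/(RT)].
(E_T−E_S)/(RT) = (127−88.8)×10³/(8.314×525) = 38200/4365 = 8.752.
k_S/k_T = (7.31×10^5/1.60×10^9)·exp(8.752) = 4.569×10^-4 × 6322 = 2.89.
Since E_S < E_T, lowering the temperature improves selectivity toward S.

2.89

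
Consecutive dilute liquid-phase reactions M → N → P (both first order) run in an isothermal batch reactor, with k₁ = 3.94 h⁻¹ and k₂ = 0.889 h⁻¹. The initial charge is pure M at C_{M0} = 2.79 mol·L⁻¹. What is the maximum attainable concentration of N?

At the optimum, C_{N,max}/C_{M0} = (k₁/k₂)^[k₂/(k₂−k₁)].
= (3.94/0.889)^(0.889/(0.889−3.94)) = (4.432)^(-0.2914) = 0.6480.
C_{N,max} = 0.6480×2.79 = 1.81 mol·L⁻¹.

1.81 mol·L⁻¹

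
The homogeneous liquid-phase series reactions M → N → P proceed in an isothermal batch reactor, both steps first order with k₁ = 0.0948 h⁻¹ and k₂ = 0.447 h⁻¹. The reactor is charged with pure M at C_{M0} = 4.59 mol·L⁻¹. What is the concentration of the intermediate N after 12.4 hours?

The intermediate concentration in a first-order A→B→C sequence is C_N = k₁C_{M0}(e^(−k₁t) − e^(−k₂t))/(k₂−k₁).
e^(−k₁t) = e^(−0.0948×12.4) = e^(−1.176) = 0.3087; e^(−k₂t) = e^(−5.543) = 0.003916.
C_N = 0.0948×4.59/(0.447−0.0948) × (0.3087−0.003916) = 1.235×0.3047 = 0.3765 mol·L⁻¹.

0.377 mol·L⁻¹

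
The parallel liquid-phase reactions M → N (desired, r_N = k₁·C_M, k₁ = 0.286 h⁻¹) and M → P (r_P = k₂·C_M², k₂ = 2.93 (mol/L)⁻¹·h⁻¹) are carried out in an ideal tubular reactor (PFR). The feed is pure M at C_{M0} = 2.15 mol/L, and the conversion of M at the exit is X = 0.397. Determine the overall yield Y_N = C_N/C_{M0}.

C_M = C_{M0}(1−X) = 1.296 mol/L.
Along a PFR/batch, dC_N/dC_M = −r_N/(r_N+r_P) = −k₁/(k₁+k₂·C_M).
Integrating from C_{M0} to C_M: C_N = (0.286/2.93)·ln[(0.286+2.93·2.15)/(0.286+2.93·1.30)] = 0.09761·ln(6.585/4.085) = 0.04662 mol/L.
Y_N = C_N/C_{M0} = 0.04662/2.15 = 0.0217.

0.0217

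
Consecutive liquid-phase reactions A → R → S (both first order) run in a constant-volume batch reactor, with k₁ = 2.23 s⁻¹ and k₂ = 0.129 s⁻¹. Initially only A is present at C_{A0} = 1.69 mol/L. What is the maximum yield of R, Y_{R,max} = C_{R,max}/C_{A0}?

At the optimum, C_{R,max}/C_{A0} = (k₁/k₂)^[k₂/(k₂−k₁)].
= (2.23/0.129)^(0.129/(0.129−2.23)) = (17.29)^(-0.06140) = 0.8395.

0.839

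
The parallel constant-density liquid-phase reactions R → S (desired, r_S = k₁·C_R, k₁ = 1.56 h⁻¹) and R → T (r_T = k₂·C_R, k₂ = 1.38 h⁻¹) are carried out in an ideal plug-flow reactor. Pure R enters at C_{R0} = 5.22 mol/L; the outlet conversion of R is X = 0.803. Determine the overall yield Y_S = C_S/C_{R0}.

0.426

C_R = C_{R0}(1−X) = 1.028 mol/L.
Both paths are first order in R, so the instantaneous fraction to S is constant: dC_S/d(−C_R) = k₁/(k₁+k₂) = 0.5306.
C_S = 0.5306·(C_{R0}−C_R) = 0.5306×4.192 = 2.22 mol/L.
Y_S = C_S/C_{R0} = 2.224/5.22 = 0.426.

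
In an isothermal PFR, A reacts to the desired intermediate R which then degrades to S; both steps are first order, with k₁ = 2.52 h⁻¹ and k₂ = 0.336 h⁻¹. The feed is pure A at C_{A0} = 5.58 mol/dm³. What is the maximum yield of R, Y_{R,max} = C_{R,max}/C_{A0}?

0.733

For a first-order series the maximum intermediate yield is C_{R,max}/C_{A0} = (k₁/k₂)^[k₂/(k₂−k₁)].
= (2.52/0.336)^(0.336/(0.336−2.52)) = (7.500)^(-0.1538) = 0.7335.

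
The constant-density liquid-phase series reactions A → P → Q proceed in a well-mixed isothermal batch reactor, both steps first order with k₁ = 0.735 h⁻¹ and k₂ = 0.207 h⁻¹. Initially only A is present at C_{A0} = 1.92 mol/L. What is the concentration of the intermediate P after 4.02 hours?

1.02 mol/L

The intermediate concentration in a first-order A→B→C sequence is C_P = k₁C_{A0}(e^(−k₁t) − e^(−k₂t))/(k₂−k₁).
e^(−k₁t) = e^(−0.735×4.02) = e^(−2.955) = 0.05209; e^(−k₂t) = e^(−0.8321) = 0.4351.
C_P = 0.735×1.92/(0.207−0.735) × (0.05209−0.4351) = (-2.673)×(-0.3830) = 1.024 mol/L.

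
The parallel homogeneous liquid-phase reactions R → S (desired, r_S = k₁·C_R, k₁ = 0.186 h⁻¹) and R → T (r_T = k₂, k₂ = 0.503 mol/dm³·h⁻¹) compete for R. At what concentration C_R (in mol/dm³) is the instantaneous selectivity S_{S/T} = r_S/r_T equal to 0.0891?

0.241 mol/dm³

S_{S/T} = (k₁/k₂)·C_R ⇒ C_R = S·k₂/k₁.
= 0.0891×0.503/0.186 = 0.241 mol/dm³.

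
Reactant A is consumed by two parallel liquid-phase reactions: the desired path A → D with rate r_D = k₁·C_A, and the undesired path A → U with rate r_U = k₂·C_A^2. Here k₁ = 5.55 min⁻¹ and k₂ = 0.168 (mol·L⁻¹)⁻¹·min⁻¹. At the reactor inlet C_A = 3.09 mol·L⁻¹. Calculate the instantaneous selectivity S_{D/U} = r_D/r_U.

S_{D/U} = r_D/r_U = (k₁·C_A)/(k₂·C_A^2) = (k₁/k₂)·C_A⁻¹.
= (5.55×3.090) / (0.168×3.090^2) = 17.15/1.604 = 10.7.

10.7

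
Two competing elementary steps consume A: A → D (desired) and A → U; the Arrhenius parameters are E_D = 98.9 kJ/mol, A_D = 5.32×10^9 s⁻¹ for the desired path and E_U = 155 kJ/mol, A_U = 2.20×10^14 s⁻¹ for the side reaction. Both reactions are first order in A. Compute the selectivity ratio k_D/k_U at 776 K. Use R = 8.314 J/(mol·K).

0.144

k_D/k_U = (A_D/A_U)·exp[−(E_D−E_U)/(RT)] = (A_D/A_U)·exp[(E_U−E_D)/(RT)].
(E_U−E_D)/(RT) = (155−98.9)×10³/(8.314×776) = 56100/6452 = 8.695.
k_D/k_U = (5.32×10^9/2.20×10^14)·exp(8.695) = 2.418×10^-5 × 5976 = 0.144.
Since E_D < E_U, lowering the temperature improves selectivity toward D.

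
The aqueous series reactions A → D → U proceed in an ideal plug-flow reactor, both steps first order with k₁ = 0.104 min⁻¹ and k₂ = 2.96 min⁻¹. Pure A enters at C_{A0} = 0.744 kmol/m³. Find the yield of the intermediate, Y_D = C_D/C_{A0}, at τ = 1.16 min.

0.0311

For first-order series with pure A initially, C_D(τ) = k₁C_{A0}/(k₂−k₁)·(e^(−k₁τ) − e^(−k₂τ)).
e^(−k₁τ) = e^(−0.104×1.16) = e^(−0.1206) = 0.8864; e^(−k₂τ) = e^(−3.434) = 0.03227.
C_D = 0.104×0.744/(2.96−0.104) × (0.8864−0.03227) = 0.02709×0.8541 = 0.02314 kmol/m³.
Y_D = C_D/C_{A0} = 0.02314/0.744 = 0.0311.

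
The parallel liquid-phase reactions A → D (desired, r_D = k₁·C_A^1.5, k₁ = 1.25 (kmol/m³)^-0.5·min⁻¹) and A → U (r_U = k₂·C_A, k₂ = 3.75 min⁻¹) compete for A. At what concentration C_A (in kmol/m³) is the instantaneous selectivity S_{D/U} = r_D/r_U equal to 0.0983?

0.0870 kmol/m³

S_{D/U} = (k₁/k₂)·C_A^0.5 ⇒ C_A = (S·k₂/k₁)^(2).
= (0.0983×3.75/1.25)^(2) = (0.2949)^(2) = 0.0870 kmol/m³.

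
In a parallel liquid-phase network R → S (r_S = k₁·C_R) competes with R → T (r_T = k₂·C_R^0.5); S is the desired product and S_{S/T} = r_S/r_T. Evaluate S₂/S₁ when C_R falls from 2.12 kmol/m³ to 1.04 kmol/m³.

S_{S/T} = (k₁/k₂)·C_R^0.5, so S₂/S₁ = (C_{R,2}/C_{R,1})^0.5.
= (1.04/2.12)^0.5 = (0.4906)^0.5 = 0.700.
Selectivity toward S falls as C_R falls — high-concentration operation is favoured.

0.700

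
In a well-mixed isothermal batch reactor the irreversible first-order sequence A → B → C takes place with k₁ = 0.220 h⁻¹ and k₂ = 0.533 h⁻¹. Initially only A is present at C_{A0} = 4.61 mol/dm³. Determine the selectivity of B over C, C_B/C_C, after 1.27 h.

The intermediate concentration in a first-order A→B→C sequence is C_B = k₁C_{A0}(e^(−k₁t) − e^(−k₂t))/(k₂−k₁).
e^(−k₁t) = e^(−0.220×1.27) = e^(−0.2794) = 0.7562; e^(−k₂t) = e^(−0.6769) = 0.5082.
C_B = 0.220×4.61/(0.533−0.220) × (0.7562−0.5082) = 3.240×0.2481 = 0.8038 mol/dm³.
C_A = C_{A0}e^(−k₁t) = 3.486 mol/dm³, so C_C = C_{A0}−C_A−C_B = 0.3200 mol/dm³; C_B/C_C = 2.51.

2.51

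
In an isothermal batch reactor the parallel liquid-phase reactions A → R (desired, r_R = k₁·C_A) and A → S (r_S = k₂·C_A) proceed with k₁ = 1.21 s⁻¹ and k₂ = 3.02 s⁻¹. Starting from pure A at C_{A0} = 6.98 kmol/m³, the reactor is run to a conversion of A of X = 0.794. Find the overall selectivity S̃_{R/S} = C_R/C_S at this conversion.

C_A = C_{A0}(1−X) = 1.438 kmol/m³.
Both paths are first order in A, so the instantaneous fraction to R is constant: dC_R/d(−C_A) = k₁/(k₁+k₂) = 0.2861.
C_R = 0.2861·(C_{A0}−C_A) = 0.2861×5.542 = 1.59 kmol/m³.
C_S = (C_{A0}−C_A)−C_R = 3.957 kmol/m³; S̃_{R/S} = 1.585/3.957 = 0.401.

0.401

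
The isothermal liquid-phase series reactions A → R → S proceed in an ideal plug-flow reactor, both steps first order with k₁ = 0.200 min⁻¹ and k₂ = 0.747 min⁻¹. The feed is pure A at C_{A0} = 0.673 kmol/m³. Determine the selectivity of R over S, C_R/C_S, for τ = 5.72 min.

0.195

Solving the coupled first-order balances gives C_R(τ) = [k₁/(k₂−k₁)]·C_{A0}·(e^(−k₁τ) − e^(−k₂τ)).
e^(−k₁τ) = e^(−0.200×5.72) = e^(−1.144) = 0.3185; e^(−k₂τ) = e^(−4.273) = 0.01394.
C_R = 0.200×0.673/(0.747−0.200) × (0.3185−0.01394) = 0.2461×0.3046 = 0.07495 kmol/m³.
C_A = C_{A0}e^(−k₁τ) = 0.2144 kmol/m³, so C_S = C_{A0}−C_A−C_R = 0.3837 kmol/m³; C_R/C_S = 0.195.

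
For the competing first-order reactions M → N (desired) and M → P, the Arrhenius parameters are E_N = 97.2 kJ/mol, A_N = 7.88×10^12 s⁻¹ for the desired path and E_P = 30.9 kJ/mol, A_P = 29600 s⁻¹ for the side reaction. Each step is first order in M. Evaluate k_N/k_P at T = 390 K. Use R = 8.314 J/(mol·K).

0.351

k_N/k_P = (A_N/A_P)·exp[−(E_N−E_P)/(RT)] = (A_N/A_P)·exp[(E_P−E_N)/(RT)].
(E_P−E_N)/(RT) = (30.9−97.2)×10³/(8.314×390) = -66300/3242 = -20.45.
k_N/k_P = (7.88×10^12/29600)·exp(-20.45) = 2.662×10^8 × 1.318×10^-9 = 0.351.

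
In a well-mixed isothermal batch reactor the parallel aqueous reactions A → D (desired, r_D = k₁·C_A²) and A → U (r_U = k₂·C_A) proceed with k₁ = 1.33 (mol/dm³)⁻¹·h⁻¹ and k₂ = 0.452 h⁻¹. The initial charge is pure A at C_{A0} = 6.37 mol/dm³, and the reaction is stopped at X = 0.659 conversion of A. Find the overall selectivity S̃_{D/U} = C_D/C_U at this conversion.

11.6

C_A = C_{A0}(1−X) = 2.172 mol/dm³.
Along a PFR/batch, dC_U/dC_A = −r_U/(r_D+r_U) = −k₂/(k₂+k₁·C_A).
Integrating from C_{A0} to C_A: C_U = (0.452/1.33)·ln[(0.452+1.33·6.37)/(0.452+1.33·2.17)] = 0.3398·ln(8.924/3.341) = 0.3339 mol/dm³.
Then C_D = (C_{A0}−C_A) − C_U = 4.198 − 0.3339 = 3.864 mol/dm³.
S̃_{D/U} = C_D/C_U = 3.864/0.3339 = 11.6.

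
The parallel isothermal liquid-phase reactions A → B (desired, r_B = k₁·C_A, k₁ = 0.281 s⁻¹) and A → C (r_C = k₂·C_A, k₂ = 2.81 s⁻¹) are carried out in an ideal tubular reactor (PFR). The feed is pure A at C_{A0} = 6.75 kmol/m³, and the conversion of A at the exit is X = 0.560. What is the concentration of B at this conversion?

C_A = C_{A0}(1−X) = 2.970 kmol/m³.
Both paths are first order in A, so the instantaneous fraction to B is constant: dC_B/d(−C_A) = k₁/(k₁+k₂) = 0.09091.
C_B = 0.09091·(C_{A0}−C_A) = 0.09091×3.780 = 0.344 kmol/m³.

0.344 kmol/m³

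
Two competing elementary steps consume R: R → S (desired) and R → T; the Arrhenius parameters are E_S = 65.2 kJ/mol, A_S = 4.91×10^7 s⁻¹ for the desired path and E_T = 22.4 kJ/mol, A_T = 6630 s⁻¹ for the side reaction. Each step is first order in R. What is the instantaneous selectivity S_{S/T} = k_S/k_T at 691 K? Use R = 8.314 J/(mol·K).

k_S/k_T = (A_S/A_T)·exp[−(E_S−E_T)/(RT)] = (A_S/A_T)·exp[(E_T−E_S)/(RT)].
(E_T−E_S)/(RT) = (22.4−65.2)×10³/(8.314×691) = -42800/5745 = -7.450.
k_S/k_T = (4.91×10^7/6630)·exp(-7.450) = 7406 × 5.814×10^-4 = 4.31.
Since E_S > E_T, raising the temperature improves selectivity toward S.

4.31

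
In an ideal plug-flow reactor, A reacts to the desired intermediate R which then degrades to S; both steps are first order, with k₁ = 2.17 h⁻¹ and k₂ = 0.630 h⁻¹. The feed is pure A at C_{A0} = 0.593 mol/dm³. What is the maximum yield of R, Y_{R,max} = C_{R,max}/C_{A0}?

0.603

At the optimum, C_{R,max}/C_{A0} = (k₁/k₂)^[k₂/(k₂−k₁)].
= (2.17/0.630)^(0.630/(0.630−2.17)) = (3.444)^(-0.4091) = 0.6029.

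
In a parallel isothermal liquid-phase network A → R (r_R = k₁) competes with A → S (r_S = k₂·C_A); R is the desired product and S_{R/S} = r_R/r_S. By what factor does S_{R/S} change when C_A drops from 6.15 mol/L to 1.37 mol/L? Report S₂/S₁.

4.49

S_{R/S} = (k₁/k₂)·C_A⁻¹, so S₂/S₁ = (C_{A,2}/C_{A,1})⁻¹.
= 6.15/1.37 = 4.49.
Selectivity toward R rises as C_A falls — low-concentration operation is favoured.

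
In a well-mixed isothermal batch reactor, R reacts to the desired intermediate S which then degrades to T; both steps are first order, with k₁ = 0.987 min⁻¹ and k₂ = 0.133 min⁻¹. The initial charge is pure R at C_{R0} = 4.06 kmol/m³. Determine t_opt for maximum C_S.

Setting dC_S/dt = 0 gives t_opt = ln(k₂/k₁)/(k₂−k₁).
= ln(0.133/0.987)/(0.133−0.987) = ln(0.1348)/-0.8540 = -2.004/-0.8540 = 2.35 min.

2.35 min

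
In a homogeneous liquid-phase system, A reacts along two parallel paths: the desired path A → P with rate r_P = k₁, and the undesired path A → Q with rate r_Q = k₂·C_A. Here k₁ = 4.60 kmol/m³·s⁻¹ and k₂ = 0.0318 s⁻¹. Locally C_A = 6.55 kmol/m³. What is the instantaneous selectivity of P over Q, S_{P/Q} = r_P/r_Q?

S_{P/Q} = r_P/r_Q = (k₁)/(k₂·C_A) = (k₁/k₂)·C_A⁻¹.
= (4.60) / (0.0318×6.550) = 4.600/0.2083 = 22.1.

22.1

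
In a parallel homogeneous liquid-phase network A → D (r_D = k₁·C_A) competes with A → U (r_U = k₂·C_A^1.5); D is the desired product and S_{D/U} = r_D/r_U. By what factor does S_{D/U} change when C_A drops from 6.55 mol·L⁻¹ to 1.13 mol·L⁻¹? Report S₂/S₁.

S_{D/U} = (k₁/k₂)·C_A^-0.5, so S₂/S₁ = (C_{A,2}/C_{A,1})^-0.5.
= (1.13/6.55)^(-0.5) = (0.1725)^(-0.5) = 2.41.
Selectivity toward D rises as C_A falls — low-concentration operation is favoured.

2.41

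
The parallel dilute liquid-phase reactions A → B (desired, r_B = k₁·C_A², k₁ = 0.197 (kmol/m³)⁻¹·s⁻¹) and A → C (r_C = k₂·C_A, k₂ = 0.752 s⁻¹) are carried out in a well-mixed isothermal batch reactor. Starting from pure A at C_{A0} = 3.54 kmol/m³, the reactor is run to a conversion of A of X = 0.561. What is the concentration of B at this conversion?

C_A = C_{A0}(1−X) = 1.554 kmol/m³.
Along a PFR/batch, dC_C/dC_A = −r_C/(r_B+r_C) = −k₂/(k₂+k₁·C_A).
Integrating from C_{A0} to C_A: C_C = (0.752/0.197)·ln[(0.752+0.197·3.54)/(0.752+0.197·1.55)] = 3.817·ln(1.449/1.058) = 1.201 kmol/m³.
Then C_B = (C_{A0}−C_A) − C_C = 1.986 − 1.201 = 0.7850 kmol/m³.

0.785 kmol/m³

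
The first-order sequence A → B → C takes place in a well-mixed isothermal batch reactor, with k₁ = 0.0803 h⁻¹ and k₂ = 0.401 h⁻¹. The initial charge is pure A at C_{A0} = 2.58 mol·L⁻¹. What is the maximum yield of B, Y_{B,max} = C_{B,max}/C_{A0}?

0.134

At the optimum, C_{B,max}/C_{A0} = (k₁/k₂)^[k₂/(k₂−k₁)].
= (0.0803/0.401)^(0.401/(0.401−0.0803)) = (0.2002)^(1.250) = 0.1339.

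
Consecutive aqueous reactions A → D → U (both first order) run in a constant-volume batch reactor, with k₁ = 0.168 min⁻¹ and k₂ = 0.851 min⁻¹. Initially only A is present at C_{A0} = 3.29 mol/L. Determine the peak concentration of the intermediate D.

At the optimum, C_{D,max}/C_{A0} = (k₁/k₂)^[k₂/(k₂−k₁)].
= (0.168/0.851)^(0.851/(0.851−0.168)) = (0.1974)^(1.246) = 0.1325.
C_{D,max} = 0.1325×3.29 = 0.436 mol/L.

0.436 mol/L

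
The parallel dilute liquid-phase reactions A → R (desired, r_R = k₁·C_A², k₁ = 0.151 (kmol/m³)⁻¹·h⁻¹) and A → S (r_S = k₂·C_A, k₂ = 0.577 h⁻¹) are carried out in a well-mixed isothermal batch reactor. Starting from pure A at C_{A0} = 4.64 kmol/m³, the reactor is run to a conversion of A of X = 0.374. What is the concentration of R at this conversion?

0.858 kmol/m³

C_A = C_{A0}(1−X) = 2.905 kmol/m³.
Along a PFR/batch, dC_S/dC_A = −r_S/(r_R+r_S) = −k₂/(k₂+k₁·C_A).
Integrating from C_{A0} to C_A: C_S = (0.577/0.151)·ln[(0.577+0.151·4.64)/(0.577+0.151·2.90)] = 3.821·ln(1.278/1.016) = 0.8771 kmol/m³.
Then C_R = (C_{A0}−C_A) − C_S = 1.735 − 0.8771 = 0.8583 kmol/m³.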